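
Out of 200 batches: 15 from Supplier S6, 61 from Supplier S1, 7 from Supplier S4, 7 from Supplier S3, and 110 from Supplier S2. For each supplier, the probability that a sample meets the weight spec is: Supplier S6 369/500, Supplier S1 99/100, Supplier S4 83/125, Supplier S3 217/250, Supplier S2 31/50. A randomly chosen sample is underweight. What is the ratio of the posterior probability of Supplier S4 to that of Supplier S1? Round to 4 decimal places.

3.8557

Taking complements, P(underweight | each) = Supplier S6 0.262, Supplier S1 0.01, Supplier S4 0.336, Supplier S3 0.132, Supplier S2 0.38.
By Bayes' rule, posterior ∝ prior × likelihood:
  Supplier S6: 0.075 × 0.262 = 0.01965
  Supplier S1: 0.305 × 0.01 = 0.00305
  Supplier S4: 0.035 × 0.336 = 0.01176
  Supplier S3: 0.035 × 0.132 = 0.00462
  Supplier S2: 0.55 × 0.38 = 0.209
Sum = 0.24808.
The ratio is 0.01176 / 0.00305 (the normalizer cancels) = 3.8557.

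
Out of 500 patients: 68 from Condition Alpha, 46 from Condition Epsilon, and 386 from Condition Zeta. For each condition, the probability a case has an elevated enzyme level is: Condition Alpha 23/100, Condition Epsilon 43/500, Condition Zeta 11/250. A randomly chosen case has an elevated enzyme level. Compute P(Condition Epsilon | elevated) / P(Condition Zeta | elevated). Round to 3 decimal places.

By Bayes' rule, posterior ∝ prior × likelihood:
  Condition Alpha: 0.136 × 0.23 = 0.03128
  Condition Epsilon: 0.092 × 0.086 = 0.007912
  Condition Zeta: 0.772 × 0.044 = 0.033968
Total = 0.07316.
The ratio is 0.007912 / 0.033968 (the normalizer cancels) = 0.233.

0.233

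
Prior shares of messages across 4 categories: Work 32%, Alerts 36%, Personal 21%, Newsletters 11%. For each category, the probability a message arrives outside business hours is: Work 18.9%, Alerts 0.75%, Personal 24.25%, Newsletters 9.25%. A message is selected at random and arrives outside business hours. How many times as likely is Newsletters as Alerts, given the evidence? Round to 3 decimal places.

Unnormalized posteriors (prior × likelihood):
  Work: 0.32 × 0.189 = 0.06048
  Alerts: 0.36 × 0.0075 = 0.0027
  Personal: 0.21 × 0.2425 = 0.050925
  Newsletters: 0.11 × 0.0925 = 0.010175
Sum = 0.12428.
The ratio is 0.010175 / 0.0027 (the normalizer cancels) = 3.769.

3.769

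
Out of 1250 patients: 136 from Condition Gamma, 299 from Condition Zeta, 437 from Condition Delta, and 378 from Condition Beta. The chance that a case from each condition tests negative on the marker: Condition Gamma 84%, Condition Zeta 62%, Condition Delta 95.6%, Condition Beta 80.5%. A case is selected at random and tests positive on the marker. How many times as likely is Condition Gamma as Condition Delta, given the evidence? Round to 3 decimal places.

1.132

Taking complements, P(marker-positive | each) = Condition Gamma 0.16, Condition Zeta 0.38, Condition Delta 0.044, Condition Beta 0.195.
By Bayes' rule, posterior ∝ prior × likelihood:
  Condition Gamma: 0.1088 × 0.16 = 0.017408
  Condition Zeta: 0.2392 × 0.38 = 0.090896
  Condition Delta: 0.3496 × 0.044 = 0.0153824
  Condition Beta: 0.3024 × 0.195 = 0.058968
Normalizing constant = 0.1826544.
The ratio is 0.017408 / 0.0153824 (the normalizer cancels) = 1.132.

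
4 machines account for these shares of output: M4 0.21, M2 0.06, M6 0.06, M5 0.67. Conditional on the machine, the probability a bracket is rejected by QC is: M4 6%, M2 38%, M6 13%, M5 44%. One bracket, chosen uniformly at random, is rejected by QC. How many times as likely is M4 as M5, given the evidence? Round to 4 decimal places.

0.0427

By Bayes' rule, posterior ∝ prior × likelihood:
  M4: 0.21 × 0.06 = 0.0126
  M2: 0.06 × 0.38 = 0.0228
  M6: 0.06 × 0.13 = 0.0078
  M5: 0.67 × 0.44 = 0.2948
Total = 0.338.
The ratio is 0.0126 / 0.2948 (the normalizer cancels) = 0.0427.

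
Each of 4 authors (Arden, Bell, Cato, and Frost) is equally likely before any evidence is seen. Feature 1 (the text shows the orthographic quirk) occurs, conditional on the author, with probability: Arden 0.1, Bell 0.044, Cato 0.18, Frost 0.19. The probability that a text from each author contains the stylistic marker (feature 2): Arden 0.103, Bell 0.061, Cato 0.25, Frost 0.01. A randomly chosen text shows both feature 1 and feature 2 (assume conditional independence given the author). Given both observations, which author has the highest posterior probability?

Cato

Since the prior is uniform, the posterior is proportional to the likelihood:
  Arden: 0.1 × 0.103 = 0.0103
  Bell: 0.044 × 0.061 = 0.002684
  Cato: 0.18 × 0.25 = 0.045
  Frost: 0.19 × 0.01 = 0.0019
Total = 0.059884.
Largest term belongs to Cato, so Cato is most probable.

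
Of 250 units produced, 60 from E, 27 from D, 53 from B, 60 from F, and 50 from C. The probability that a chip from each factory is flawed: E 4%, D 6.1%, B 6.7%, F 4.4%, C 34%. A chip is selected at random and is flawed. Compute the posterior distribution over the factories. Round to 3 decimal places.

Prior × likelihood for each hypothesis:
  E: 0.24 × 0.04 = 0.0096
  D: 0.108 × 0.061 = 0.006588
  B: 0.212 × 0.067 = 0.014204
  F: 0.24 × 0.044 = 0.01056
  C: 0.2 × 0.34 = 0.068
Normalizing constant = 0.108952.
P(E | flawed) = 0.0096/0.108952 ≈ 0.088
P(D | flawed) = 0.006588/0.108952 ≈ 0.060
P(B | flawed) = 0.014204/0.108952 ≈ 0.130
P(F | flawed) = 0.01056/0.108952 ≈ 0.097
P(C | flawed) = 0.068/0.108952 ≈ 0.624
(Check: 0.088+0.060+0.130+0.097+0.624 = 0.999.)

E 0.088, D 0.060, B 0.130, F 0.097, C 0.624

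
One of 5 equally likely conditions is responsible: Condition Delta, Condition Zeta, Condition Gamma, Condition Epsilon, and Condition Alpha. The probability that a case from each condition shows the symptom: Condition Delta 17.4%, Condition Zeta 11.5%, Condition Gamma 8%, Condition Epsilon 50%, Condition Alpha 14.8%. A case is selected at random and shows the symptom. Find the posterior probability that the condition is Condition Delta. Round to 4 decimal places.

Since the prior is uniform, the posterior is proportional to the likelihood:
  Condition Delta: 0.174
  Condition Zeta: 0.115
  Condition Gamma: 0.08
  Condition Epsilon: 0.5
  Condition Alpha: 0.148
Total = 1.017.
P(Condition Delta | evidence) = 0.174 / 1.017 ≈ 0.1711.

0.1711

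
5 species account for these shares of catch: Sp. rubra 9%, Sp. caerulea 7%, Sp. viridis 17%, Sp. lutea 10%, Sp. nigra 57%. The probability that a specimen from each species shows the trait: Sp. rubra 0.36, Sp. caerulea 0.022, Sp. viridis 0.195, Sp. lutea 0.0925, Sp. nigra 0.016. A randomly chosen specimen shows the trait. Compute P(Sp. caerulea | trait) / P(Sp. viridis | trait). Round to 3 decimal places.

Unnormalized posteriors (prior × likelihood):
  Sp. rubra: 0.09 × 0.36 = 0.0324
  Sp. caerulea: 0.07 × 0.022 = 0.00154
  Sp. viridis: 0.17 × 0.195 = 0.03315
  Sp. lutea: 0.1 × 0.0925 = 0.00925
  Sp. nigra: 0.57 × 0.016 = 0.00912
Normalizing constant = 0.08546.
The ratio is 0.00154 / 0.03315 (the normalizer cancels) = 0.046.

0.046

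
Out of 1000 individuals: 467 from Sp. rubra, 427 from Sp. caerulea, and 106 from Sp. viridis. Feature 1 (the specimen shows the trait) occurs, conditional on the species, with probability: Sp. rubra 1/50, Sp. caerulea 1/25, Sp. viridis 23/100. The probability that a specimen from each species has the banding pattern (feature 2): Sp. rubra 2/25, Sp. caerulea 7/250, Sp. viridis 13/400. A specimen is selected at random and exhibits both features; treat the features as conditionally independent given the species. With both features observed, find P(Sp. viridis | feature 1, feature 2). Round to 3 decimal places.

Unnormalized posteriors (prior × likelihood):
  Sp. rubra: 0.467 × 0.02 × 0.08 = 0.0007472
  Sp. caerulea: 0.427 × 0.04 × 0.028 = 0.00047824
  Sp. viridis: 0.106 × 0.23 × 0.0325 = 0.00079235
Normalizing constant = 0.00201779.
P(Sp. viridis | evidence) = 0.00079235 / 0.00201779 ≈ 0.393.

0.393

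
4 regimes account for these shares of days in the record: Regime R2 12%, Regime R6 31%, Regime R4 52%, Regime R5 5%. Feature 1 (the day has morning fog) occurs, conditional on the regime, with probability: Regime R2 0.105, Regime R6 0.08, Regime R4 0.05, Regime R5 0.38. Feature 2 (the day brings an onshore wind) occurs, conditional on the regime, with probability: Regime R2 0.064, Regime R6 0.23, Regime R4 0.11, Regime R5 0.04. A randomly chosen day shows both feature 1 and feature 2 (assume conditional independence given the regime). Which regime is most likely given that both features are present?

By Bayes' rule, posterior ∝ prior × likelihood:
  Regime R2: 0.12 × 0.105 × 0.064 = 0.0008064
  Regime R6: 0.31 × 0.08 × 0.23 = 0.005704
  Regime R4: 0.52 × 0.05 × 0.11 = 0.00286
  Regime R5: 0.05 × 0.38 × 0.04 = 0.00076
Total = 0.0101304.
Largest term belongs to Regime R6, so Regime R6 is most probable.

Regime R6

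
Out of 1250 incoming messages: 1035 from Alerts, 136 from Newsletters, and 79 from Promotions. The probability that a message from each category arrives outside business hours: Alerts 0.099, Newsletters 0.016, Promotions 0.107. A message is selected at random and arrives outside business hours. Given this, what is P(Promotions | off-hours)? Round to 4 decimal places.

0.0747

Prior × likelihood for each hypothesis:
  Alerts: 0.828 × 0.099 = 0.081972
  Newsletters: 0.1088 × 0.016 = 0.0017408
  Promotions: 0.0632 × 0.107 = 0.0067624
Normalizing constant = 0.0904752.
P(Promotions | evidence) = 0.0067624 / 0.0904752 ≈ 0.0747.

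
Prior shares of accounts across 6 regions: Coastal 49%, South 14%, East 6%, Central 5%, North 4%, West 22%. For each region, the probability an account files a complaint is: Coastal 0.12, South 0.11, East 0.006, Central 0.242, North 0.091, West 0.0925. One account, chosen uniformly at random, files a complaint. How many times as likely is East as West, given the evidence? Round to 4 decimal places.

By Bayes' rule, posterior ∝ prior × likelihood:
  Coastal: 0.49 × 0.12 = 0.0588
  South: 0.14 × 0.11 = 0.0154
  East: 0.06 × 0.006 = 0.00036
  Central: 0.05 × 0.242 = 0.0121
  North: 0.04 × 0.091 = 0.00364
  West: 0.22 × 0.0925 = 0.02035
Normalizing constant = 0.11065.
The ratio is 0.00036 / 0.02035 (the normalizer cancels) = 0.0177.

0.0177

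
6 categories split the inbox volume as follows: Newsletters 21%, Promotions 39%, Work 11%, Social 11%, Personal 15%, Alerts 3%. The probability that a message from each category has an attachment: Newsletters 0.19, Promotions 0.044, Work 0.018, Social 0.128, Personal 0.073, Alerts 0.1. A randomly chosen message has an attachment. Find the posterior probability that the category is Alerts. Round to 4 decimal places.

By Bayes' rule, posterior ∝ prior × likelihood:
  Newsletters: 0.21 × 0.19 = 0.0399
  Promotions: 0.39 × 0.044 = 0.01716
  Work: 0.11 × 0.018 = 0.00198
  Social: 0.11 × 0.128 = 0.01408
  Personal: 0.15 × 0.073 = 0.01095
  Alerts: 0.03 × 0.1 = 0.003
Sum = 0.08707.
P(Alerts | evidence) = 0.003 / 0.08707 ≈ 0.0345.

0.0345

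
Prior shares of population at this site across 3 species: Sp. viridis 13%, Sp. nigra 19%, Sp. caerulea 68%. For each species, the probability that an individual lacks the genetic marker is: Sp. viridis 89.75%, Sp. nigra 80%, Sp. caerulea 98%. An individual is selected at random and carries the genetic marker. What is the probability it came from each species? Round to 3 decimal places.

Sp. viridis 0.205, Sp. nigra 0.585, Sp. caerulea 0.209

Taking complements, P(marker | each) = Sp. viridis 0.1025, Sp. nigra 0.2, Sp. caerulea 0.02.
Compute prior × likelihood for every hypothesis:
  Sp. viridis: 0.13 × 0.1025 = 0.013325
  Sp. nigra: 0.19 × 0.2 = 0.038
  Sp. caerulea: 0.68 × 0.02 = 0.0136
Sum = 0.064925.
P(Sp. viridis | marker) = 0.013325/0.064925 ≈ 0.205
P(Sp. nigra | marker) = 0.038/0.064925 ≈ 0.585
P(Sp. caerulea | marker) = 0.0136/0.064925 ≈ 0.209
(Check: 0.205+0.585+0.209 = 0.999.)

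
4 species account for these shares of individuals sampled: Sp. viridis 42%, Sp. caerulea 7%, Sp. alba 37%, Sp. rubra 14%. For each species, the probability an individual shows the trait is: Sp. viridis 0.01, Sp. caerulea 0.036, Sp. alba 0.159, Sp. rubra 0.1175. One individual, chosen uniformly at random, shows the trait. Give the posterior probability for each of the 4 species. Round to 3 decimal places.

Compute prior × likelihood for every hypothesis:
  Sp. viridis: 0.42 × 0.01 = 0.0042
  Sp. caerulea: 0.07 × 0.036 = 0.00252
  Sp. alba: 0.37 × 0.159 = 0.05883
  Sp. rubra: 0.14 × 0.1175 = 0.01645
Sum = 0.082.
P(Sp. viridis | trait) = 0.0042/0.082 ≈ 0.051
P(Sp. caerulea | trait) = 0.00252/0.082 ≈ 0.031
P(Sp. alba | trait) = 0.05883/0.082 ≈ 0.717
P(Sp. rubra | trait) = 0.01645/0.082 ≈ 0.201

Sp. viridis 0.051, Sp. caerulea 0.031, Sp. alba 0.717, Sp. rubra 0.201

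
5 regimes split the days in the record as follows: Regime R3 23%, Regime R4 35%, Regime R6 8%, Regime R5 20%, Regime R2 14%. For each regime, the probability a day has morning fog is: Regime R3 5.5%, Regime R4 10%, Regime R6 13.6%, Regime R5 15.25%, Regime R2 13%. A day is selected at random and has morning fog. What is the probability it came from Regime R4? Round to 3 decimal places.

By Bayes' rule, posterior ∝ prior × likelihood:
  Regime R3: 0.23 × 0.055 = 0.01265
  Regime R4: 0.35 × 0.1 = 0.035
  Regime R6: 0.08 × 0.136 = 0.01088
  Regime R5: 0.2 × 0.1525 = 0.0305
  Regime R2: 0.14 × 0.13 = 0.0182
Normalizing constant = 0.10723.
P(Regime R4 | evidence) = 0.035 / 0.10723 ≈ 0.326.

0.326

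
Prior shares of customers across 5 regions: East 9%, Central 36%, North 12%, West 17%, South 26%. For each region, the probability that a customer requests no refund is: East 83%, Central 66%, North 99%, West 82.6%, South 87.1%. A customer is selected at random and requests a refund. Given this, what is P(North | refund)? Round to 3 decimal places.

Taking complements, P(refund | each) = East 0.17, Central 0.34, North 0.01, West 0.174, South 0.129.
Compute prior × likelihood for every hypothesis:
  East: 0.09 × 0.17 = 0.0153
  Central: 0.36 × 0.34 = 0.1224
  North: 0.12 × 0.01 = 0.0012
  West: 0.17 × 0.174 = 0.02958
  South: 0.26 × 0.129 = 0.03354
Sum = 0.20202.
P(North | evidence) = 0.0012 / 0.20202 ≈ 0.006.

0.006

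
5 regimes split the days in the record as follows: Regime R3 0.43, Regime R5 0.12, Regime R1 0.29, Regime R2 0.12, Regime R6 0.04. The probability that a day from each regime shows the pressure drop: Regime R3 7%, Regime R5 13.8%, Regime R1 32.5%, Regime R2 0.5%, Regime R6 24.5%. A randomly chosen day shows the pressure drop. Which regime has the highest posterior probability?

Regime R1

By Bayes' rule, posterior ∝ prior × likelihood:
  Regime R3: 0.43 × 0.07 = 0.0301
  Regime R5: 0.12 × 0.138 = 0.01656
  Regime R1: 0.29 × 0.325 = 0.09425
  Regime R2: 0.12 × 0.005 = 0.0006
  Regime R6: 0.04 × 0.245 = 0.0098
Total = 0.15131.
Largest term belongs to Regime R1, so Regime R1 is most probable.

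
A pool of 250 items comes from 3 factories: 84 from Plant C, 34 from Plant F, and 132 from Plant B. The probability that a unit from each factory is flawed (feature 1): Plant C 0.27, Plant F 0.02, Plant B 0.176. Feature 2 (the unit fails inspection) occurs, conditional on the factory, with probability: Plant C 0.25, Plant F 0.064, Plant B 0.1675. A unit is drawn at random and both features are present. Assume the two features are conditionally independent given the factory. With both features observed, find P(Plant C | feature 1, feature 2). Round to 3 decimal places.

Compute prior × likelihood for every hypothesis:
  Plant C: 0.336 × 0.27 × 0.25 = 0.02268
  Plant F: 0.136 × 0.02 × 0.064 = 0.00017408
  Plant B: 0.528 × 0.176 × 0.1675 = 0.01556544
Sum = 0.03841952.
P(Plant C | evidence) = 0.02268 / 0.03841952 ≈ 0.590.

0.590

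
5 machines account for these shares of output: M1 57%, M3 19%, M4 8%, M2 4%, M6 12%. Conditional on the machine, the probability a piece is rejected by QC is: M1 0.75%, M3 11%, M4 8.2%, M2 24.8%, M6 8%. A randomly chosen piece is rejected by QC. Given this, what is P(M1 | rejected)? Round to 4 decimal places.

Compute prior × likelihood for every hypothesis:
  M1: 0.57 × 0.0075 = 0.004275
  M3: 0.19 × 0.11 = 0.0209
  M4: 0.08 × 0.082 = 0.00656
  M2: 0.04 × 0.248 = 0.00992
  M6: 0.12 × 0.08 = 0.0096
Total = 0.051255.
P(M1 | evidence) = 0.004275 / 0.051255 ≈ 0.0834.

0.0834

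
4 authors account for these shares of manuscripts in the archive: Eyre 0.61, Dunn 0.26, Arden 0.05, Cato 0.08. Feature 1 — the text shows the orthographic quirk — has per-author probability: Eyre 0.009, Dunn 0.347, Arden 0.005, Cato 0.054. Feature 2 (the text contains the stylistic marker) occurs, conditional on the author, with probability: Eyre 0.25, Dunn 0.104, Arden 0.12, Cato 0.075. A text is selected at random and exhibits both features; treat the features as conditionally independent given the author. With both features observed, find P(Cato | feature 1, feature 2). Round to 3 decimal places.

0.029

Prior × likelihood for each hypothesis:
  Eyre: 0.61 × 0.009 × 0.25 = 0.0013725
  Dunn: 0.26 × 0.347 × 0.104 = 0.00938288
  Arden: 0.05 × 0.005 × 0.12 = 0.00003
  Cato: 0.08 × 0.054 × 0.075 = 0.000324
Total = 0.01110938.
P(Cato | evidence) = 0.000324 / 0.01110938 ≈ 0.029.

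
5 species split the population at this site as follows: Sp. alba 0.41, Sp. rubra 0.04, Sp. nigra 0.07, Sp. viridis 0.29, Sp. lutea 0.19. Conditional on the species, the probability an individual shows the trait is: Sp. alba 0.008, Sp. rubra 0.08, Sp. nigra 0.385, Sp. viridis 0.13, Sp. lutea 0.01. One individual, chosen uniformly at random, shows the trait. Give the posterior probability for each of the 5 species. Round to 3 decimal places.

Sp. alba 0.045, Sp. rubra 0.044, Sp. nigra 0.369, Sp. viridis 0.516, Sp. lutea 0.026

Prior × likelihood for each hypothesis:
  Sp. alba: 0.41 × 0.008 = 0.00328
  Sp. rubra: 0.04 × 0.08 = 0.0032
  Sp. nigra: 0.07 × 0.385 = 0.02695
  Sp. viridis: 0.29 × 0.13 = 0.0377
  Sp. lutea: 0.19 × 0.01 = 0.0019
Sum = 0.07303.
P(Sp. alba | trait) = 0.00328/0.07303 ≈ 0.045
P(Sp. rubra | trait) = 0.0032/0.07303 ≈ 0.044
P(Sp. nigra | trait) = 0.02695/0.07303 ≈ 0.369
P(Sp. viridis | trait) = 0.0377/0.07303 ≈ 0.516
P(Sp. lutea | trait) = 0.0019/0.07303 ≈ 0.026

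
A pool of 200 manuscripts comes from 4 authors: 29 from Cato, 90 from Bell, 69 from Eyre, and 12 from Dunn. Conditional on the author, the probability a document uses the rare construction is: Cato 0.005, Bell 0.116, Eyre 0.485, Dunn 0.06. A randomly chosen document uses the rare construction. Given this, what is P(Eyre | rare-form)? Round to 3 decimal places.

0.747

Compute prior × likelihood for every hypothesis:
  Cato: 0.145 × 0.005 = 0.000725
  Bell: 0.45 × 0.116 = 0.0522
  Eyre: 0.345 × 0.485 = 0.167325
  Dunn: 0.06 × 0.06 = 0.0036
Normalizing constant = 0.22385.
P(Eyre | evidence) = 0.167325 / 0.22385 ≈ 0.747.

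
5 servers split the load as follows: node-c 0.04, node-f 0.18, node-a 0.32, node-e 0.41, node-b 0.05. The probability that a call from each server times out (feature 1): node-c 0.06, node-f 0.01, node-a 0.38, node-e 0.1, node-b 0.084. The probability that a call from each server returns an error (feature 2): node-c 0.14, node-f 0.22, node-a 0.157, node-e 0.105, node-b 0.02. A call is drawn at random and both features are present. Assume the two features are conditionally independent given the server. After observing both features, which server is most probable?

node-a

Unnormalized posteriors (prior × likelihood):
  node-c: 0.04 × 0.06 × 0.14 = 0.000336
  node-f: 0.18 × 0.01 × 0.22 = 0.000396
  node-a: 0.32 × 0.38 × 0.157 = 0.0190912
  node-e: 0.41 × 0.1 × 0.105 = 0.004305
  node-b: 0.05 × 0.084 × 0.02 = 0.000084
Sum = 0.0242122.
Largest term belongs to node-a, so node-a is most probable.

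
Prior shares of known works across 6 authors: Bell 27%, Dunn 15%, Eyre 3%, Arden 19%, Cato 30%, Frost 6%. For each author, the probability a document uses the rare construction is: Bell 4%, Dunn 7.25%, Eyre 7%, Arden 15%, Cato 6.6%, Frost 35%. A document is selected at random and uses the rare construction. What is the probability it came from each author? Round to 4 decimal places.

Bell 0.1160, Dunn 0.1168, Eyre 0.0226, Arden 0.3062, Cato 0.2127, Frost 0.2256

Compute prior × likelihood for every hypothesis:
  Bell: 0.27 × 0.04 = 0.0108
  Dunn: 0.15 × 0.0725 = 0.010875
  Eyre: 0.03 × 0.07 = 0.0021
  Arden: 0.19 × 0.15 = 0.0285
  Cato: 0.3 × 0.066 = 0.0198
  Frost: 0.06 × 0.35 = 0.021
Sum = 0.093075.
P(Bell | rare-form) = 0.0108/0.093075 ≈ 0.1160
P(Dunn | rare-form) = 0.010875/0.093075 ≈ 0.1168
P(Eyre | rare-form) = 0.0021/0.093075 ≈ 0.0226
P(Arden | rare-form) = 0.0285/0.093075 ≈ 0.3062
P(Cato | rare-form) = 0.0198/0.093075 ≈ 0.2127
P(Frost | rare-form) = 0.021/0.093075 ≈ 0.2256
(Check: 0.1160+0.1168+0.0226+0.3062+0.2127+0.2256 = 0.9999.)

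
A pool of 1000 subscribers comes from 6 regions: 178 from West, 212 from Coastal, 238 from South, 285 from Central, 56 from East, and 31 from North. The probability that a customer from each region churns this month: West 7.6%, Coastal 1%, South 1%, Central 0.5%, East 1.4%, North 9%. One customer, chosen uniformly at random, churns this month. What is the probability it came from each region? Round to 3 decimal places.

West 0.587, Coastal 0.092, South 0.103, Central 0.062, East 0.034, North 0.121

Compute prior × likelihood for every hypothesis:
  West: 0.178 × 0.076 = 0.013528
  Coastal: 0.212 × 0.01 = 0.00212
  South: 0.238 × 0.01 = 0.00238
  Central: 0.285 × 0.005 = 0.001425
  East: 0.056 × 0.014 = 0.000784
  North: 0.031 × 0.09 = 0.00279
Normalizing constant = 0.023027.
P(West | churn) = 0.013528/0.023027 ≈ 0.587
P(Coastal | churn) = 0.00212/0.023027 ≈ 0.092
P(South | churn) = 0.00238/0.023027 ≈ 0.103
P(Central | churn) = 0.001425/0.023027 ≈ 0.062
P(East | churn) = 0.000784/0.023027 ≈ 0.034
P(North | churn) = 0.00279/0.023027 ≈ 0.121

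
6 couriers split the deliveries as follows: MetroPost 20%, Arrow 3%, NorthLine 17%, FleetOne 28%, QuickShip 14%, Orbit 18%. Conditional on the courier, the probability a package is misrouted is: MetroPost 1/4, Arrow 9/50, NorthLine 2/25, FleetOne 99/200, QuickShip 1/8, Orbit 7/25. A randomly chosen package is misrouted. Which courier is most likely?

FleetOne

Prior × likelihood for each hypothesis:
  MetroPost: 0.2 × 0.25 = 0.05
  Arrow: 0.03 × 0.18 = 0.0054
  NorthLine: 0.17 × 0.08 = 0.0136
  FleetOne: 0.28 × 0.495 = 0.1386
  QuickShip: 0.14 × 0.125 = 0.0175
  Orbit: 0.18 × 0.28 = 0.0504
Total = 0.2755.
Largest term belongs to FleetOne, so FleetOne is most probable.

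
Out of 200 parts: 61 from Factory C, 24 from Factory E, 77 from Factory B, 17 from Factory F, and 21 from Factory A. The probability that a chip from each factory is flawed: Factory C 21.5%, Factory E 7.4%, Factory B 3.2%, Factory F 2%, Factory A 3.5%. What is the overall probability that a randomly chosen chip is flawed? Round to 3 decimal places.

0.092

Compute prior × likelihood for every hypothesis:
  Factory C: 0.305 × 0.215 = 0.065575
  Factory E: 0.12 × 0.074 = 0.00888
  Factory B: 0.385 × 0.032 = 0.01232
  Factory F: 0.085 × 0.02 = 0.0017
  Factory A: 0.105 × 0.035 = 0.003675
P(flawed) = 0.065575 + 0.00888 + 0.01232 + 0.0017 + 0.003675 = 0.09215 → 0.092.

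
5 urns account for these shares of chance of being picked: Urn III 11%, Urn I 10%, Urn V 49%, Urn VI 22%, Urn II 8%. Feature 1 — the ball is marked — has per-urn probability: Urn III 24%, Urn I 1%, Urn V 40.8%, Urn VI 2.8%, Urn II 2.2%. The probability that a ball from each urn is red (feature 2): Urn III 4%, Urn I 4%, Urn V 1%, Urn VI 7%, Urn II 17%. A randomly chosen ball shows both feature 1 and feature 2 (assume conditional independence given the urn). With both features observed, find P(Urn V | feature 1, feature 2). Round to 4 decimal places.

0.5226

Compute prior × likelihood for every hypothesis:
  Urn III: 0.11 × 0.24 × 0.04 = 0.001056
  Urn I: 0.1 × 0.01 × 0.04 = 0.00004
  Urn V: 0.49 × 0.408 × 0.01 = 0.0019992
  Urn VI: 0.22 × 0.028 × 0.07 = 0.0004312
  Urn II: 0.08 × 0.022 × 0.17 = 0.0002992
Total = 0.0038256.
P(Urn V | evidence) = 0.0019992 / 0.0038256 ≈ 0.5226.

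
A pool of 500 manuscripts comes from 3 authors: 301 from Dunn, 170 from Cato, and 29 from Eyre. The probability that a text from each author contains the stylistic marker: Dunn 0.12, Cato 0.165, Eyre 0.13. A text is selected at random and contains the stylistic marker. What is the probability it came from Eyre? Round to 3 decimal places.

0.055

Compute prior × likelihood for every hypothesis:
  Dunn: 0.602 × 0.12 = 0.07224
  Cato: 0.34 × 0.165 = 0.0561
  Eyre: 0.058 × 0.13 = 0.00754
Normalizing constant = 0.13588.
P(Eyre | evidence) = 0.00754 / 0.13588 ≈ 0.055.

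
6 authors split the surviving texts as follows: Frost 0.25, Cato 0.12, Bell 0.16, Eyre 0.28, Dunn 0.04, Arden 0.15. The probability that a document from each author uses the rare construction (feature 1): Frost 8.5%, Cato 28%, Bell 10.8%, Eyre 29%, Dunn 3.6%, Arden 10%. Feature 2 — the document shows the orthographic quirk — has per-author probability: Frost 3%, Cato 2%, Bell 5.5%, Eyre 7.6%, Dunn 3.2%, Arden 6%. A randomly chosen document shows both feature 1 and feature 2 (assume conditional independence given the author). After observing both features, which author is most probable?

Eyre

Unnormalized posteriors (prior × likelihood):
  Frost: 0.25 × 0.085 × 0.03 = 0.0006375
  Cato: 0.12 × 0.28 × 0.02 = 0.000672
  Bell: 0.16 × 0.108 × 0.055 = 0.0009504
  Eyre: 0.28 × 0.29 × 0.076 = 0.0061712
  Dunn: 0.04 × 0.036 × 0.032 = 0.00004608
  Arden: 0.15 × 0.1 × 0.06 = 0.0009
Total = 0.00937718.
Largest term belongs to Eyre, so Eyre is most probable.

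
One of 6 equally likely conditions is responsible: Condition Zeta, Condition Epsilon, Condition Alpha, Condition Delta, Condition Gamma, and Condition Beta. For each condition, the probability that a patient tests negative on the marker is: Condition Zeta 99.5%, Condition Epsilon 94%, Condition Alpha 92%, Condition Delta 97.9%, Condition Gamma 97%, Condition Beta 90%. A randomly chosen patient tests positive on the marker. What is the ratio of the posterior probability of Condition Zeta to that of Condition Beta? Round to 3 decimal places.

Taking complements, P(marker-positive | each) = Condition Zeta 0.005, Condition Epsilon 0.06, Condition Alpha 0.08, Condition Delta 0.021, Condition Gamma 0.03, Condition Beta 0.1.
Since the prior is uniform, the posterior is proportional to the likelihood:
  Condition Zeta: 0.005
  Condition Epsilon: 0.06
  Condition Alpha: 0.08
  Condition Delta: 0.021
  Condition Gamma: 0.03
  Condition Beta: 0.1
Total = 0.296.
The ratio is 0.005 / 0.1 (the normalizer cancels) = 0.050.

0.050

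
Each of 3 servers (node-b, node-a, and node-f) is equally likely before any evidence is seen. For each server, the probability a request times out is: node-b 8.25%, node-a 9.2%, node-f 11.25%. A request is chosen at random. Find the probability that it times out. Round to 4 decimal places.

With a uniform prior (1/3 each), posterior ∝ likelihood:
  node-b: 0.0825
  node-a: 0.092
  node-f: 0.1125
P(timeout) = (1/3) × (0.0825 + 0.092 + 0.1125) = 0.287/3 ≈ 0.0957.

0.0957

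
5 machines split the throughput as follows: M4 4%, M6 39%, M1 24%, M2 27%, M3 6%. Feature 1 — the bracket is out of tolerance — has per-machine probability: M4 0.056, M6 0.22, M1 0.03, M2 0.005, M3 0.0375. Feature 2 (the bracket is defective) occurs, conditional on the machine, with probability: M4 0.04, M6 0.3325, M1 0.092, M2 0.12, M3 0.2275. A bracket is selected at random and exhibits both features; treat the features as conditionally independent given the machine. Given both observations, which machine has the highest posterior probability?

M6

Unnormalized posteriors (prior × likelihood):
  M4: 0.04 × 0.056 × 0.04 = 0.0000896
  M6: 0.39 × 0.22 × 0.3325 = 0.0285285
  M1: 0.24 × 0.03 × 0.092 = 0.0006624
  M2: 0.27 × 0.005 × 0.12 = 0.000162
  M3: 0.06 × 0.0375 × 0.2275 = 0.000511875
Total = 0.029954375.
Largest term belongs to M6, so M6 is most probable.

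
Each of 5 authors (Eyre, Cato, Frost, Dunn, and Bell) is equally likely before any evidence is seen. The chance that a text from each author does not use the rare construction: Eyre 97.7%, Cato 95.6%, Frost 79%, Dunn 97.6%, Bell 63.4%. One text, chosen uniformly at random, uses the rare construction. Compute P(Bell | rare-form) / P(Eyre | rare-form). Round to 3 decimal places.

Taking complements, P(rare-form | each) = Eyre 0.023, Cato 0.044, Frost 0.21, Dunn 0.024, Bell 0.366.
With a uniform prior (1/5 each), posterior ∝ likelihood:
  Eyre: 0.023
  Cato: 0.044
  Frost: 0.21
  Dunn: 0.024
  Bell: 0.366
Normalizing constant = 0.667.
The ratio is 0.366 / 0.023 (the normalizer cancels) = 15.913.

15.913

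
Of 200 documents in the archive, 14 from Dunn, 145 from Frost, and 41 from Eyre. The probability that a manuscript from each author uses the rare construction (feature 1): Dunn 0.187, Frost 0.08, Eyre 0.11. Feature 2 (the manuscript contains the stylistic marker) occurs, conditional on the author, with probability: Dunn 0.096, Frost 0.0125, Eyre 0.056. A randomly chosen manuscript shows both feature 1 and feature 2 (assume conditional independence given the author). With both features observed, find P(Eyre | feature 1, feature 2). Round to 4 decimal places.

Unnormalized posteriors (prior × likelihood):
  Dunn: 0.07 × 0.187 × 0.096 = 0.00125664
  Frost: 0.725 × 0.08 × 0.0125 = 0.000725
  Eyre: 0.205 × 0.11 × 0.056 = 0.0012628
Total = 0.00324444.
P(Eyre | evidence) = 0.0012628 / 0.00324444 ≈ 0.3892.

0.3892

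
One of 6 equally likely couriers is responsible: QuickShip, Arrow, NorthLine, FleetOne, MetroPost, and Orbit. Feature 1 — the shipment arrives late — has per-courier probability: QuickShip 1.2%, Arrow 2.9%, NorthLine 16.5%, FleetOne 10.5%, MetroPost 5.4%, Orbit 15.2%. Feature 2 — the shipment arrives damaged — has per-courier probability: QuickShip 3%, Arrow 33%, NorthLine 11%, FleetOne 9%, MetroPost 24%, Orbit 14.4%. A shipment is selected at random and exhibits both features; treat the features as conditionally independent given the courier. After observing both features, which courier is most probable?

With a uniform prior (1/6 each), posterior ∝ likelihood:
  QuickShip: 0.012 × 0.03 = 0.00036
  Arrow: 0.029 × 0.33 = 0.00957
  NorthLine: 0.165 × 0.11 = 0.01815
  FleetOne: 0.105 × 0.09 = 0.00945
  MetroPost: 0.054 × 0.24 = 0.01296
  Orbit: 0.152 × 0.144 = 0.021888
Total = 0.072378.
Largest term belongs to Orbit, so Orbit is most probable.

Orbit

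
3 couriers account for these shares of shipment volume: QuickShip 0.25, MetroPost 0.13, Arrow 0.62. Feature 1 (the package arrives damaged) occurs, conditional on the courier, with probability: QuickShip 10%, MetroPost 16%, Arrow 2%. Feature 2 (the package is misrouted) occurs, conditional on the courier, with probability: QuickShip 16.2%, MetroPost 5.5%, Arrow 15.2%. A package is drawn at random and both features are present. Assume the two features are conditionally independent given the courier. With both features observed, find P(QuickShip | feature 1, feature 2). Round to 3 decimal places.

Compute prior × likelihood for every hypothesis:
  QuickShip: 0.25 × 0.1 × 0.162 = 0.00405
  MetroPost: 0.13 × 0.16 × 0.055 = 0.001144
  Arrow: 0.62 × 0.02 × 0.152 = 0.0018848
Sum = 0.0070788.
P(QuickShip | evidence) = 0.00405 / 0.0070788 ≈ 0.572.

0.572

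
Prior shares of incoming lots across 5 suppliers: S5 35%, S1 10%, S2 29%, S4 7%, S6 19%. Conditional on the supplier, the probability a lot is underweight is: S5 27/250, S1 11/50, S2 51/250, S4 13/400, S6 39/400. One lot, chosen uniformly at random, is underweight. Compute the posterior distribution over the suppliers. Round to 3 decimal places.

S5 0.270, S1 0.157, S2 0.423, S4 0.016, S6 0.133

Unnormalized posteriors (prior × likelihood):
  S5: 0.35 × 0.108 = 0.0378
  S1: 0.1 × 0.22 = 0.022
  S2: 0.29 × 0.204 = 0.05916
  S4: 0.07 × 0.0325 = 0.002275
  S6: 0.19 × 0.0975 = 0.018525
Sum = 0.13976.
P(S5 | underweight) = 0.0378/0.13976 ≈ 0.270
P(S1 | underweight) = 0.022/0.13976 ≈ 0.157
P(S2 | underweight) = 0.05916/0.13976 ≈ 0.423
P(S4 | underweight) = 0.002275/0.13976 ≈ 0.016
P(S6 | underweight) = 0.018525/0.13976 ≈ 0.133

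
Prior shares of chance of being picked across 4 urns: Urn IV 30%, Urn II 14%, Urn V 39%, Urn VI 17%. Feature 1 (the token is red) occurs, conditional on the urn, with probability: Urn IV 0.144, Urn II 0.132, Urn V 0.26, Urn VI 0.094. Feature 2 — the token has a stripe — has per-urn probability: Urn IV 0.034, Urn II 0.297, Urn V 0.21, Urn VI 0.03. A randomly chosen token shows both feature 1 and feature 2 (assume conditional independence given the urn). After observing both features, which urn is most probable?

Urn V

Unnormalized posteriors (prior × likelihood):
  Urn IV: 0.3 × 0.144 × 0.034 = 0.0014688
  Urn II: 0.14 × 0.132 × 0.297 = 0.00548856
  Urn V: 0.39 × 0.26 × 0.21 = 0.021294
  Urn VI: 0.17 × 0.094 × 0.03 = 0.0004794
Sum = 0.02873076.
Largest term belongs to Urn V, so Urn V is most probable.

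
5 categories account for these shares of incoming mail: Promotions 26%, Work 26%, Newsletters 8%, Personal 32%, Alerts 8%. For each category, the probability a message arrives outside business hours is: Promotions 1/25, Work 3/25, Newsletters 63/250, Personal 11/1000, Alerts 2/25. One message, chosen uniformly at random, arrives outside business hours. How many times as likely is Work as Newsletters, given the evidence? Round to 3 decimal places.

1.548

Compute prior × likelihood for every hypothesis:
  Promotions: 0.26 × 0.04 = 0.0104
  Work: 0.26 × 0.12 = 0.0312
  Newsletters: 0.08 × 0.252 = 0.02016
  Personal: 0.32 × 0.011 = 0.00352
  Alerts: 0.08 × 0.08 = 0.0064
Normalizing constant = 0.07168.
The ratio is 0.0312 / 0.02016 (the normalizer cancels) = 1.548.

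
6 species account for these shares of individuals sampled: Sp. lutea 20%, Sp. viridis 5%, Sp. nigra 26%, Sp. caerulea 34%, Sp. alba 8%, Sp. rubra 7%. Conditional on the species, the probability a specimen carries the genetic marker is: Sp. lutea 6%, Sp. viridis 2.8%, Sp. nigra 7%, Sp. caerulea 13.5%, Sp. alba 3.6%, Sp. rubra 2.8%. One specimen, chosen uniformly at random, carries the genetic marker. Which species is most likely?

Prior × likelihood for each hypothesis:
  Sp. lutea: 0.2 × 0.06 = 0.012
  Sp. viridis: 0.05 × 0.028 = 0.0014
  Sp. nigra: 0.26 × 0.07 = 0.0182
  Sp. caerulea: 0.34 × 0.135 = 0.0459
  Sp. alba: 0.08 × 0.036 = 0.00288
  Sp. rubra: 0.07 × 0.028 = 0.00196
Total = 0.08234.
Largest term belongs to Sp. caerulea, so Sp. caerulea is most probable.

Sp. caerulea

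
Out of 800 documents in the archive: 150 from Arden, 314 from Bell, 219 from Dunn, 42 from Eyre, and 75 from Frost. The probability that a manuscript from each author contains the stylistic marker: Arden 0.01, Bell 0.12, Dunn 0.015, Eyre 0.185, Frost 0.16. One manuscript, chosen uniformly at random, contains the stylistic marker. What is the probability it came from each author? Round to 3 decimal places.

Prior × likelihood for each hypothesis:
  Arden: 0.1875 × 0.01 = 0.001875
  Bell: 0.3925 × 0.12 = 0.0471
  Dunn: 0.27375 × 0.015 = 0.00410625
  Eyre: 0.0525 × 0.185 = 0.0097125
  Frost: 0.09375 × 0.16 = 0.015
Normalizing constant = 0.07779375.
P(Arden | marker) = 0.001875/0.07779375 ≈ 0.024
P(Bell | marker) = 0.0471/0.07779375 ≈ 0.605
P(Dunn | marker) = 0.00410625/0.07779375 ≈ 0.053
P(Eyre | marker) = 0.0097125/0.07779375 ≈ 0.125
P(Frost | marker) = 0.015/0.07779375 ≈ 0.193
(Check: 0.024+0.605+0.053+0.125+0.193 = 1.000.)

Arden 0.024, Bell 0.605, Dunn 0.053, Eyre 0.125, Frost 0.193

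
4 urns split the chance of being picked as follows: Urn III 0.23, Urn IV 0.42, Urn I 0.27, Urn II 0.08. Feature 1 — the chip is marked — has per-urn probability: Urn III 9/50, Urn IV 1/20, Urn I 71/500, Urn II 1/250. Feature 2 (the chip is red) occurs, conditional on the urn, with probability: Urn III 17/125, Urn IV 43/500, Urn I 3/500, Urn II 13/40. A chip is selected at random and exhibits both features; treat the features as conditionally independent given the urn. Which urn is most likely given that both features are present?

Urn III

Unnormalized posteriors (prior × likelihood):
  Urn III: 0.23 × 0.18 × 0.136 = 0.0056304
  Urn IV: 0.42 × 0.05 × 0.086 = 0.001806
  Urn I: 0.27 × 0.142 × 0.006 = 0.00023004
  Urn II: 0.08 × 0.004 × 0.325 = 0.000104
Normalizing constant = 0.00777044.
Largest term belongs to Urn III, so Urn III is most probable.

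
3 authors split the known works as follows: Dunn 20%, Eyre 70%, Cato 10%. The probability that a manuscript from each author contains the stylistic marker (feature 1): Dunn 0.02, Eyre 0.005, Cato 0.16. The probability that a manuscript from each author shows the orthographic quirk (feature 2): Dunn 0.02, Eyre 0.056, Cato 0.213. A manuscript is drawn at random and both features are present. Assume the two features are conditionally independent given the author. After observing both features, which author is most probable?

Cato

Compute prior × likelihood for every hypothesis:
  Dunn: 0.2 × 0.02 × 0.02 = 0.00008
  Eyre: 0.7 × 0.005 × 0.056 = 0.000196
  Cato: 0.1 × 0.16 × 0.213 = 0.003408
Sum = 0.003684.
Largest term belongs to Cato, so Cato is most probable.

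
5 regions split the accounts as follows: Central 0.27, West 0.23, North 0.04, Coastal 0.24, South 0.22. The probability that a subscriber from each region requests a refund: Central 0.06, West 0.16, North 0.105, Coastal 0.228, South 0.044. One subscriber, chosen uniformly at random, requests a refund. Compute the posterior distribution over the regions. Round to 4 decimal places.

Central 0.1332, West 0.3026, North 0.0345, Coastal 0.4500, South 0.0796

Prior × likelihood for each hypothesis:
  Central: 0.27 × 0.06 = 0.0162
  West: 0.23 × 0.16 = 0.0368
  North: 0.04 × 0.105 = 0.0042
  Coastal: 0.24 × 0.228 = 0.05472
  South: 0.22 × 0.044 = 0.00968
Sum = 0.1216.
P(Central | refund) = 0.0162/0.1216 ≈ 0.1332
P(West | refund) = 0.0368/0.1216 ≈ 0.3026
P(North | refund) = 0.0042/0.1216 ≈ 0.0345
P(Coastal | refund) = 0.05472/0.1216 ≈ 0.4500
P(South | refund) = 0.00968/0.1216 ≈ 0.0796
(Check: 0.1332+0.3026+0.0345+0.4500+0.0796 = 0.9999.)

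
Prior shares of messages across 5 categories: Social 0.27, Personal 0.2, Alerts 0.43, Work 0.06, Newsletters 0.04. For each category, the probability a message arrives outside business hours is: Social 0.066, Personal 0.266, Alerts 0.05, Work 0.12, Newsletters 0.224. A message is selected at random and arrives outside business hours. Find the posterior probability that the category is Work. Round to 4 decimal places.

Unnormalized posteriors (prior × likelihood):
  Social: 0.27 × 0.066 = 0.01782
  Personal: 0.2 × 0.266 = 0.0532
  Alerts: 0.43 × 0.05 = 0.0215
  Work: 0.06 × 0.12 = 0.0072
  Newsletters: 0.04 × 0.224 = 0.00896
Normalizing constant = 0.10868.
P(Work | evidence) = 0.0072 / 0.10868 ≈ 0.0662.

0.0662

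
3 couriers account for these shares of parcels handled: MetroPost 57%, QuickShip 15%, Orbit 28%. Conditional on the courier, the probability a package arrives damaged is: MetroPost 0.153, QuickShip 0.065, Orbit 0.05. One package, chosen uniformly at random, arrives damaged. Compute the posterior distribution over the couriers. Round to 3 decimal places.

MetroPost 0.786, QuickShip 0.088, Orbit 0.126

By Bayes' rule, posterior ∝ prior × likelihood:
  MetroPost: 0.57 × 0.153 = 0.08721
  QuickShip: 0.15 × 0.065 = 0.00975
  Orbit: 0.28 × 0.05 = 0.014
Sum = 0.11096.
P(MetroPost | damaged) = 0.08721/0.11096 ≈ 0.786
P(QuickShip | damaged) = 0.00975/0.11096 ≈ 0.088
P(Orbit | damaged) = 0.014/0.11096 ≈ 0.126
(Check: 0.786+0.088+0.126 = 1.000.)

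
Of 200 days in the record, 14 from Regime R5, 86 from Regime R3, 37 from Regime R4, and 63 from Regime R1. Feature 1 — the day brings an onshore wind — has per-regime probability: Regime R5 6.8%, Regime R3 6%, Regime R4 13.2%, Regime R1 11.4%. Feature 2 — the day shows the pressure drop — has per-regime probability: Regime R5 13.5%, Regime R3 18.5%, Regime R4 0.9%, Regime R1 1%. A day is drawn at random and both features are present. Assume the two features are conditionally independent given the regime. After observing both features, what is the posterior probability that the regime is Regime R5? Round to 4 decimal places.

0.1072

Compute prior × likelihood for every hypothesis:
  Regime R5: 0.07 × 0.068 × 0.135 = 0.0006426
  Regime R3: 0.43 × 0.06 × 0.185 = 0.004773
  Regime R4: 0.185 × 0.132 × 0.009 = 0.00021978
  Regime R1: 0.315 × 0.114 × 0.01 = 0.0003591
Normalizing constant = 0.00599448.
P(Regime R5 | evidence) = 0.0006426 / 0.00599448 ≈ 0.1072.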